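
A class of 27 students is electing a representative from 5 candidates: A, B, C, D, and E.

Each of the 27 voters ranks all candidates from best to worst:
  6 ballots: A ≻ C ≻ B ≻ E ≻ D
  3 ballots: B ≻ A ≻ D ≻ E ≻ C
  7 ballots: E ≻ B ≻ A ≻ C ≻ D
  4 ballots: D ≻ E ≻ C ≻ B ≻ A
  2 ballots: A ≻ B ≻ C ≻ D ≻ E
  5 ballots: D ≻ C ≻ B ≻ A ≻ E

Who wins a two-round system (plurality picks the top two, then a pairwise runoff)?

Round 1 first-place votes: A 8, B 3, C 0, D 9, E 7. D and A advance.
Runoff: D is ranked above A on 9 ballots, A above D on 18.

A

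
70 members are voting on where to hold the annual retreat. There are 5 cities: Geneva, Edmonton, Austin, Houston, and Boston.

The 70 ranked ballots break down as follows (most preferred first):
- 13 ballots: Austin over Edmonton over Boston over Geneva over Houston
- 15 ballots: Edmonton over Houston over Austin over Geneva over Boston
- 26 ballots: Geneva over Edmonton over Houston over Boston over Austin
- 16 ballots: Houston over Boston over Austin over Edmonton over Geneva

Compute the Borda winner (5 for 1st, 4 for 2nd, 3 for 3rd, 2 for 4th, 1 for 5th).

Geneva: 13×2 + 15×2 + 26×5 + 16×1 = 202
Edmonton: 13×4 + 15×5 + 26×4 + 16×2 = 263
Austin: 13×5 + 15×3 + 26×1 + 16×3 = 184
Houston: 13×1 + 15×4 + 26×3 + 16×5 = 231
Boston: 13×3 + 15×1 + 26×2 + 16×4 = 170

Edmonton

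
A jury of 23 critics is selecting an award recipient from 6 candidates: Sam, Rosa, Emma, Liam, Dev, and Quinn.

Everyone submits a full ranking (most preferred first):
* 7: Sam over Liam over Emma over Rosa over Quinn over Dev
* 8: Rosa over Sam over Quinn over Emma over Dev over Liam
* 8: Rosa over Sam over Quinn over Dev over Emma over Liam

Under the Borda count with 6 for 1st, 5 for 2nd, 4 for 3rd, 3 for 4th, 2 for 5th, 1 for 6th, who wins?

Sam: 7×6 + 8×5 + 8×5 = 122
Rosa: 7×3 + 8×6 + 8×6 = 117
Emma: 7×4 + 8×3 + 8×2 = 68
Liam: 7×5 + 8×1 + 8×1 = 51
Dev: 7×1 + 8×2 + 8×3 = 47
Quinn: 7×2 + 8×4 + 8×4 = 78

Sam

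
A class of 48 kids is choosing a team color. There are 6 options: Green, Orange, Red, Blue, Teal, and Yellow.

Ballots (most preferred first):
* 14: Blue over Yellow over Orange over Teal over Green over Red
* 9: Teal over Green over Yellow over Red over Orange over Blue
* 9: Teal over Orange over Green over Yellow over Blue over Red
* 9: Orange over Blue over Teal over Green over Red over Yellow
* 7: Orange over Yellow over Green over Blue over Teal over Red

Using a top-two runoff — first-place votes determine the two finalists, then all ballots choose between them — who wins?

Round 1 first-place votes: Green 0, Orange 16, Red 0, Blue 14, Teal 18, Yellow 0. Teal and Orange advance.
Runoff: Teal is ranked above Orange on 18 ballots, Orange above Teal on 30.

Orange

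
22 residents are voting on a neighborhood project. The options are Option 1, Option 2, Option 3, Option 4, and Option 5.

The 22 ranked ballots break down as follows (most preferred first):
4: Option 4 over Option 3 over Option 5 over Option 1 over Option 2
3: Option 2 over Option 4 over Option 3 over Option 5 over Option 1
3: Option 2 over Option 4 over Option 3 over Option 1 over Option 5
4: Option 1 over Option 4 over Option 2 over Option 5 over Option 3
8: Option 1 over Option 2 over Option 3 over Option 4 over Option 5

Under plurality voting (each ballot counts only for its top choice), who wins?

First-place votes: Option 1 12, Option 2 6, Option 3 0, Option 4 4, Option 5 0.

Option 1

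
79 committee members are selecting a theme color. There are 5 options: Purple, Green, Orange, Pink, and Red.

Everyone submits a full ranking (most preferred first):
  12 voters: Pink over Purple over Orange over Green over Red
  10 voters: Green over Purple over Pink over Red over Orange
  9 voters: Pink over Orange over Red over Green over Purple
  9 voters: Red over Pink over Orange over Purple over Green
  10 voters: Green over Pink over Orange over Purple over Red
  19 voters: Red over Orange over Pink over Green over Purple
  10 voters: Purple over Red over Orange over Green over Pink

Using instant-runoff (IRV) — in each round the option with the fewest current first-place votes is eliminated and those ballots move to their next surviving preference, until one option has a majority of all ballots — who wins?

Round 1: Purple 10, Green 20, Orange 0, Pink 21, Red 28. Orange eliminated.
Round 2: Purple 10, Green 20, Pink 21, Red 28. Purple eliminated.
Round 3: Green 20, Pink 21, Red 38. Green eliminated.
Round 4: Pink 41, Red 38. Pink has a majority (≥40).

Pink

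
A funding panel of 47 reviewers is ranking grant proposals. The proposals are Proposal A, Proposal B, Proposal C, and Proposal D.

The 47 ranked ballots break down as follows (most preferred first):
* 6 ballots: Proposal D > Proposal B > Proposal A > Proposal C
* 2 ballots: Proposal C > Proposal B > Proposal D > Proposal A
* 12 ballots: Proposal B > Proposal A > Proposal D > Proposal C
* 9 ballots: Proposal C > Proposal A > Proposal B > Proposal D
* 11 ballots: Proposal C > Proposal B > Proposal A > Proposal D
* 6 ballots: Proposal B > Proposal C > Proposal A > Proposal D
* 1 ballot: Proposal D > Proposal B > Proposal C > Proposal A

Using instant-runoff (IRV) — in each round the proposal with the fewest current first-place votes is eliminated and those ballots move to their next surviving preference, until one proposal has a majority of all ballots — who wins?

Round 1: Proposal A 0, Proposal B 18, Proposal C 22, Proposal D 7. Proposal A eliminated.
Round 2: Proposal B 18, Proposal C 22, Proposal D 7. Proposal D eliminated.
Round 3: Proposal B 25, Proposal C 22. Proposal B has a majority (≥24).

Proposal B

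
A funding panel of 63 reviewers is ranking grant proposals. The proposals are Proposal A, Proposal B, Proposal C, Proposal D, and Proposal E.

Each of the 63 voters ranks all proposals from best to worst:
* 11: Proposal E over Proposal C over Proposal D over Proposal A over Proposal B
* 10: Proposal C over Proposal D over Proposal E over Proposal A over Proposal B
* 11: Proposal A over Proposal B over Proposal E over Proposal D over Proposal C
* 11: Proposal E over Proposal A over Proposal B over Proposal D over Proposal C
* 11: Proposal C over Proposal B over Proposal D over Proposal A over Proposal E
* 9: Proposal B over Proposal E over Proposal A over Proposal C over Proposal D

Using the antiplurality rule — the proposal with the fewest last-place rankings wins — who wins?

Last-place votes: Proposal A 0, Proposal B 21, Proposal C 22, Proposal D 9, Proposal E 11.

Proposal A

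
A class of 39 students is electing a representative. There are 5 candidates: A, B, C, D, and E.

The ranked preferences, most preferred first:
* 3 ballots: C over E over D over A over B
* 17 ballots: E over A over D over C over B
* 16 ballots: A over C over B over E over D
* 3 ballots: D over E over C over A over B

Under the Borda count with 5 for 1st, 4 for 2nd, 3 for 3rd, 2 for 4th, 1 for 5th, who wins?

A

A: 3×2 + 17×4 + 16×5 + 3×2 = 160
B: 3×1 + 17×1 + 16×3 + 3×1 = 71
C: 3×5 + 17×2 + 16×4 + 3×3 = 122
D: 3×3 + 17×3 + 16×1 + 3×5 = 91
E: 3×4 + 17×5 + 16×2 + 3×4 = 141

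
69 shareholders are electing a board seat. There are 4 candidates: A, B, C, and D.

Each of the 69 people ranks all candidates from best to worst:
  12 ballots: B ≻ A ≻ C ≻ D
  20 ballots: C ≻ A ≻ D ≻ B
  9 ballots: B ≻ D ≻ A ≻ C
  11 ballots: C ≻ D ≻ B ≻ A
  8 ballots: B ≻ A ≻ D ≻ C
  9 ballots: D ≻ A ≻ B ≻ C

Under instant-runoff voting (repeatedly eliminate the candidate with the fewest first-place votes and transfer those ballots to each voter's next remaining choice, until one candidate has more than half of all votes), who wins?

B

Round 1: A 0, B 29, C 31, D 9. A eliminated.
Round 2: B 29, C 31, D 9. D eliminated.
Round 3: B 38, C 31. B has a majority (≥35).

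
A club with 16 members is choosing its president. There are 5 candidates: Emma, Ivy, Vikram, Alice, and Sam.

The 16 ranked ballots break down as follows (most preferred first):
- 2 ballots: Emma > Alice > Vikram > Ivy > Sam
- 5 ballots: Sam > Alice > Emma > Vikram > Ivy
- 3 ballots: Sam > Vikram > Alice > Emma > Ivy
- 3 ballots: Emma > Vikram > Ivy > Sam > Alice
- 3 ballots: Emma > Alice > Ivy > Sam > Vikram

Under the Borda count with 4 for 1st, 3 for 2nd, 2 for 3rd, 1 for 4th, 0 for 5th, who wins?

Emma: 2×4 + 5×2 + 3×1 + 3×4 + 3×4 = 45
Ivy: 2×1 + 5×0 + 3×0 + 3×2 + 3×2 = 14
Vikram: 2×2 + 5×1 + 3×3 + 3×3 + 3×0 = 27
Alice: 2×3 + 5×3 + 3×2 + 3×0 + 3×3 = 36
Sam: 2×0 + 5×4 + 3×4 + 3×1 + 3×1 = 38

Emma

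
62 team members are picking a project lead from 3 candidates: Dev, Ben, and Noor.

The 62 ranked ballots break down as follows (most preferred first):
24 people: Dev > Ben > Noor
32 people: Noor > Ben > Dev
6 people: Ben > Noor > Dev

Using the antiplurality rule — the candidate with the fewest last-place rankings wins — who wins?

Ben

Last-place votes: Dev 38, Ben 0, Noor 24.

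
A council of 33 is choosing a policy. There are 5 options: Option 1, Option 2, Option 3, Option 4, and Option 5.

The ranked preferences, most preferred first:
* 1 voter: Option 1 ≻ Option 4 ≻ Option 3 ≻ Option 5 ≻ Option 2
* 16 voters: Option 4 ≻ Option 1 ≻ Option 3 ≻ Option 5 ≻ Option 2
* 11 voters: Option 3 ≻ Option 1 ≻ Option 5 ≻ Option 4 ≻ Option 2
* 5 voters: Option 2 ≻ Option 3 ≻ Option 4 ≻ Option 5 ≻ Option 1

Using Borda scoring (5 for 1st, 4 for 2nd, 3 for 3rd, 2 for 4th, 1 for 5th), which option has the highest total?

Option 3

Option 1: 1×5 + 16×4 + 11×4 + 5×1 = 118
Option 2: 1×1 + 16×1 + 11×1 + 5×5 = 53
Option 3: 1×3 + 16×3 + 11×5 + 5×4 = 126
Option 4: 1×4 + 16×5 + 11×2 + 5×3 = 121
Option 5: 1×2 + 16×2 + 11×3 + 5×2 = 77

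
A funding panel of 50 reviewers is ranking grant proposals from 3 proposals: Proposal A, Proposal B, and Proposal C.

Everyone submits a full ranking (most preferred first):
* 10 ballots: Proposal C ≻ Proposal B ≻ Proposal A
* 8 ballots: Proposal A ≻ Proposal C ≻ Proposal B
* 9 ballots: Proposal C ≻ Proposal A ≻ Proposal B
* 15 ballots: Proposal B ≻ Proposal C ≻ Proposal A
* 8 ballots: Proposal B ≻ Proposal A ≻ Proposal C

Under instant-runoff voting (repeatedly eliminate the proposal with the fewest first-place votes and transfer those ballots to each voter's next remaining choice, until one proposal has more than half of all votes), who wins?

Proposal C

Round 1: Proposal A 8, Proposal B 23, Proposal C 19. Proposal A eliminated.
Round 2: Proposal B 23, Proposal C 27. Proposal C has a majority (≥26).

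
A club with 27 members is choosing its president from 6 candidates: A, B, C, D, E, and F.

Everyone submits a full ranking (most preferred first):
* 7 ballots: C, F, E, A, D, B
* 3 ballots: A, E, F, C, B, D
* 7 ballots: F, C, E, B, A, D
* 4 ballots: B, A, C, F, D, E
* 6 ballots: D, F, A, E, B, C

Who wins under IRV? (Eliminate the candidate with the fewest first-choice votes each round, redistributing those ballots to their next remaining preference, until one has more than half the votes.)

F

Round 1: A 3, B 4, C 7, D 6, E 0, F 7. E eliminated.
Round 2: A 3, B 4, C 7, D 6, F 7. A eliminated.
Round 3: B 4, C 7, D 6, F 10. B eliminated.
Round 4: C 11, D 6, F 10. D eliminated.
Round 5: C 11, F 16. F has a majority (≥14).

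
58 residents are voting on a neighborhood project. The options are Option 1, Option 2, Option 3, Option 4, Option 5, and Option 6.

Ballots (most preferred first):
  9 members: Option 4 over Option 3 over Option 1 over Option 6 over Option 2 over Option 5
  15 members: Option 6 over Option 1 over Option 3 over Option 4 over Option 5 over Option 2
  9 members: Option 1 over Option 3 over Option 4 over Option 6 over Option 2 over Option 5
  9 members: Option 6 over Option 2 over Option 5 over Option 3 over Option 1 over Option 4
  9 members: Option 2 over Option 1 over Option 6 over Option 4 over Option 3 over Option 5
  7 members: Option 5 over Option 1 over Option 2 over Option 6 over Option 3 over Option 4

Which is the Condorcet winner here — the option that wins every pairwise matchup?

Option 1 vs Option 2: 40–18
Option 1 vs Option 3: 40–18
Option 1 vs Option 4: 49–9
Option 1 vs Option 5: 42–16
Option 1 vs Option 6: 34–24
Option 1 beats every other option.

Option 1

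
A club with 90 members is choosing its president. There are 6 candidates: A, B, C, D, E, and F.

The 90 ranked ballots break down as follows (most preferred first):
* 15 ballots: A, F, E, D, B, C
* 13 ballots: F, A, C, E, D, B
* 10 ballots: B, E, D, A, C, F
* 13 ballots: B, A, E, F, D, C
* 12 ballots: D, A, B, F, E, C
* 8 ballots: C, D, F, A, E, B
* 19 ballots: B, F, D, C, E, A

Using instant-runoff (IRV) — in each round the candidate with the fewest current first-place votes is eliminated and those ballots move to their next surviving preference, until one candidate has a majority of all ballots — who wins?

Round 1: A 15, B 42, C 8, D 12, E 0, F 13. E eliminated.
Round 2: A 15, B 42, C 8, D 12, F 13. C eliminated.
Round 3: A 15, B 42, D 20, F 13. F eliminated.
Round 4: A 28, B 42, D 20. D eliminated.
Round 5: A 48, B 42. A has a majority (≥46).

A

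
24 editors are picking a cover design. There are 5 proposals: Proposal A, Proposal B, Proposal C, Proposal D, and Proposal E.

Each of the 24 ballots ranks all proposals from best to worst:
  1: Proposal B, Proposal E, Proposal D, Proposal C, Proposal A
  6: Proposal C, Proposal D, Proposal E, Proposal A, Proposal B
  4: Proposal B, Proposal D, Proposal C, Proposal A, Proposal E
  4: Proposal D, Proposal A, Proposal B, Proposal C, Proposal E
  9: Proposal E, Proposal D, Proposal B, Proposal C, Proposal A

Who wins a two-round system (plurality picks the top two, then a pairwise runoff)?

Proposal C

Round 1 first-place votes: Proposal A 0, Proposal B 5, Proposal C 6, Proposal D 4, Proposal E 9. Proposal E and Proposal C advance.
Runoff: Proposal E is ranked above Proposal C on 10 ballots, Proposal C above Proposal E on 14.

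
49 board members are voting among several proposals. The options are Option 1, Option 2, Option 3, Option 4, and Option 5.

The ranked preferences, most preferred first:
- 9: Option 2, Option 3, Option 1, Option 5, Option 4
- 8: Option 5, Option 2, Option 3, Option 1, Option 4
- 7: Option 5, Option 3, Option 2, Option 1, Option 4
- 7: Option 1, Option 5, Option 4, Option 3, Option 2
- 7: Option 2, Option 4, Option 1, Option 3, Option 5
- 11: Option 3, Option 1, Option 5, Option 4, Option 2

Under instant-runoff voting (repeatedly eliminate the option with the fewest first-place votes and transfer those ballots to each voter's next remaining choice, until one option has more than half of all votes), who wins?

Option 5

Round 1: Option 1 7, Option 2 16, Option 3 11, Option 4 0, Option 5 15. Option 4 eliminated.
Round 2: Option 1 7, Option 2 16, Option 3 11, Option 5 15. Option 1 eliminated.
Round 3: Option 2 16, Option 3 11, Option 5 22. Option 3 eliminated.
Round 4: Option 2 16, Option 5 33. Option 5 has a majority (≥25).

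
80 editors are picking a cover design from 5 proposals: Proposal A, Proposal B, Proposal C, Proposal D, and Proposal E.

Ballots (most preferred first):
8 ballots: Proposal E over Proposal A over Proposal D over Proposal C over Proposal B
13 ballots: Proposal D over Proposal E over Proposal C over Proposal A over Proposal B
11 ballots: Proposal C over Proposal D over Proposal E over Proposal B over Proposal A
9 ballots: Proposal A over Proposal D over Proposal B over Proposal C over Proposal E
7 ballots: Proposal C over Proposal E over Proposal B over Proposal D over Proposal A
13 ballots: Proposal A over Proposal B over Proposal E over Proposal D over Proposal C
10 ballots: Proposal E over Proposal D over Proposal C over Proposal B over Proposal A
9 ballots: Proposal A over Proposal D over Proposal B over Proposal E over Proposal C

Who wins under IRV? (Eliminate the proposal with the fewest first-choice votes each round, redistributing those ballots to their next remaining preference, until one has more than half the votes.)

Round 1: Proposal A 31, Proposal B 0, Proposal C 18, Proposal D 13, Proposal E 18. Proposal B eliminated.
Round 2: Proposal A 31, Proposal C 18, Proposal D 13, Proposal E 18. Proposal D eliminated.
Round 3: Proposal A 31, Proposal C 18, Proposal E 31. Proposal C eliminated.
Round 4: Proposal A 31, Proposal E 49. Proposal E has a majority (≥41).

Proposal E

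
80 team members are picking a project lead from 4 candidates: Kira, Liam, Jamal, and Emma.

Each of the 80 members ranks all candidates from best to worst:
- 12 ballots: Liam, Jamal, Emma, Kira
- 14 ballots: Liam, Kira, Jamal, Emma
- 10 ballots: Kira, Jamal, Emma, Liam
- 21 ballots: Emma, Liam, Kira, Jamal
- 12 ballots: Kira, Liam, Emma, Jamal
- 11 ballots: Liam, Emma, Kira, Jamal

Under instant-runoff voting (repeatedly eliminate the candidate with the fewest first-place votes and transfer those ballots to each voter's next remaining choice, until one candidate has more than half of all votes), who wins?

Round 1: Kira 22, Liam 37, Jamal 0, Emma 21. Jamal eliminated.
Round 2: Kira 22, Liam 37, Emma 21. Emma eliminated.
Round 3: Kira 22, Liam 58. Liam has a majority (≥41).

Liam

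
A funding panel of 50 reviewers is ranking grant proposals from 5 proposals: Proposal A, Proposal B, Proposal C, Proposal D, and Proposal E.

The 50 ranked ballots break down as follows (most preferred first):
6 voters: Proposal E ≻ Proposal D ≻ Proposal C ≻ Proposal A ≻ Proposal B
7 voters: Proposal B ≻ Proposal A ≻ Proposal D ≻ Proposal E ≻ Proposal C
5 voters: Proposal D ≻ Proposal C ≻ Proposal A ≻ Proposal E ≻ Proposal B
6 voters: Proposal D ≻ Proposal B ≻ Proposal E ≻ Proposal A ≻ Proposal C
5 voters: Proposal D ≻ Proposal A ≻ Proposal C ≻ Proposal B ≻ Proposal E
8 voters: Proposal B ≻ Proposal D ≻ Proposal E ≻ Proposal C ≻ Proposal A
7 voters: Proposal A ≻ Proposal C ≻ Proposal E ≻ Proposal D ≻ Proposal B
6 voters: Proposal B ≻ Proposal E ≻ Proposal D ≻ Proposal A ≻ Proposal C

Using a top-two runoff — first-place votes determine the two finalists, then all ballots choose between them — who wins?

Round 1 first-place votes: Proposal A 7, Proposal B 21, Proposal C 0, Proposal D 16, Proposal E 6. Proposal B and Proposal D advance.
Runoff: Proposal B is ranked above Proposal D on 21 ballots, Proposal D above Proposal B on 29.

Proposal D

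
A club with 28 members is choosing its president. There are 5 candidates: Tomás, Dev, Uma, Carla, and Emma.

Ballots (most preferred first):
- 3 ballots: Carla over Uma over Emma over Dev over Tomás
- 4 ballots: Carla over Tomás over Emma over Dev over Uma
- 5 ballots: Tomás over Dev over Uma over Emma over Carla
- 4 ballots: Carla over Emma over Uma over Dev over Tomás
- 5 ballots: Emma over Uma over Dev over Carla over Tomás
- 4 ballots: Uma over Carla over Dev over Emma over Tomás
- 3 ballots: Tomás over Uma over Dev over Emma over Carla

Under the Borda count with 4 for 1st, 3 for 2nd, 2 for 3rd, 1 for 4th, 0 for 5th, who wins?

Uma

Tomás: 3×0 + 4×3 + 5×4 + 4×0 + 5×0 + 4×0 + 3×4 = 44
Dev: 3×1 + 4×1 + 5×3 + 4×1 + 5×2 + 4×2 + 3×2 = 50
Uma: 3×3 + 4×0 + 5×2 + 4×2 + 5×3 + 4×4 + 3×3 = 67
Carla: 3×4 + 4×4 + 5×0 + 4×4 + 5×1 + 4×3 + 3×0 = 61
Emma: 3×2 + 4×2 + 5×1 + 4×3 + 5×4 + 4×1 + 3×1 = 58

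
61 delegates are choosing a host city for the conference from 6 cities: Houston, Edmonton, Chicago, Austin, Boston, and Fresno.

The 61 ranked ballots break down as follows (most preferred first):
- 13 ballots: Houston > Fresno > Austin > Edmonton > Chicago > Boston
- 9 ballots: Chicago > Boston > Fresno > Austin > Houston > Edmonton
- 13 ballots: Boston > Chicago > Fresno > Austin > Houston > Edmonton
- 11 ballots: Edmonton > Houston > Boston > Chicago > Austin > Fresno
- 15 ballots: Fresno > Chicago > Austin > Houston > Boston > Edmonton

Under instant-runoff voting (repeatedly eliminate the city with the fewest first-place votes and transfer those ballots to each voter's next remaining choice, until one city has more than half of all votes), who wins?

Houston

Round 1: Houston 13, Edmonton 11, Chicago 9, Austin 0, Boston 13, Fresno 15. Austin eliminated.
Round 2: Houston 13, Edmonton 11, Chicago 9, Boston 13, Fresno 15. Chicago eliminated.
Round 3: Houston 13, Edmonton 11, Boston 22, Fresno 15. Edmonton eliminated.
Round 4: Houston 24, Boston 22, Fresno 15. Fresno eliminated.
Round 5: Houston 39, Boston 22. Houston has a majority (≥31).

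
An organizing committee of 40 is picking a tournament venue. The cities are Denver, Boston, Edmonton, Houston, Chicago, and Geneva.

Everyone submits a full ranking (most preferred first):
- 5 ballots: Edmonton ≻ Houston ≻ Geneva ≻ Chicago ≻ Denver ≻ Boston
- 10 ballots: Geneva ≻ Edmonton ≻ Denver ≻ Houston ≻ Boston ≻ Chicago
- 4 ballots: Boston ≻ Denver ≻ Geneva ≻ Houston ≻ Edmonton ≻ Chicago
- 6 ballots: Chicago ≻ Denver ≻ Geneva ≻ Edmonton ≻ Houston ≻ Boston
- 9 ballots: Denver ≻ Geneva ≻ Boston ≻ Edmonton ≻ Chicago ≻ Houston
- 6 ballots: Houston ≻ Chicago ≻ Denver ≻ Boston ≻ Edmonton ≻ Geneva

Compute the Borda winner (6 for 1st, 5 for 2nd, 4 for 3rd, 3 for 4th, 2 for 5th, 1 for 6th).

Denver

Denver: 5×2 + 10×4 + 4×5 + 6×5 + 9×6 + 6×4 = 178
Boston: 5×1 + 10×2 + 4×6 + 6×1 + 9×4 + 6×3 = 109
Edmonton: 5×6 + 10×5 + 4×2 + 6×3 + 9×3 + 6×2 = 145
Houston: 5×5 + 10×3 + 4×3 + 6×2 + 9×1 + 6×6 = 124
Chicago: 5×3 + 10×1 + 4×1 + 6×6 + 9×2 + 6×5 = 113
Geneva: 5×4 + 10×6 + 4×4 + 6×4 + 9×5 + 6×1 = 171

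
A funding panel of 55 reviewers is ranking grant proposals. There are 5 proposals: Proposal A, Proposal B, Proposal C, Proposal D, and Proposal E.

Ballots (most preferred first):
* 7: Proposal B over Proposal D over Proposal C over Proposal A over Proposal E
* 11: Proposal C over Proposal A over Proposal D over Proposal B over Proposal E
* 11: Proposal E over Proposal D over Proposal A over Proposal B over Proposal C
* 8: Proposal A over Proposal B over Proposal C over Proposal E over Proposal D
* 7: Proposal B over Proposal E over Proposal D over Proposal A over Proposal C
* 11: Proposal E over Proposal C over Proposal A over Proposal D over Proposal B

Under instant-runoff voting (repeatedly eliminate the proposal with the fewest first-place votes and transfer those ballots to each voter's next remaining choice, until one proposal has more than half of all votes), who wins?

Proposal B

Round 1: Proposal A 8, Proposal B 14, Proposal C 11, Proposal D 0, Proposal E 22. Proposal D eliminated.
Round 2: Proposal A 8, Proposal B 14, Proposal C 11, Proposal E 22. Proposal A eliminated.
Round 3: Proposal B 22, Proposal C 11, Proposal E 22. Proposal C eliminated.
Round 4: Proposal B 33, Proposal E 22. Proposal B has a majority (≥28).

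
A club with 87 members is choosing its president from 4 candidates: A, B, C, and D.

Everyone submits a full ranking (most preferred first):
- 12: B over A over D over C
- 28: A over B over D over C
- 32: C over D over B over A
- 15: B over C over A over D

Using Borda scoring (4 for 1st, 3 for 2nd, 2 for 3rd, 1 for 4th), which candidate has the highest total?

A: 12×3 + 28×4 + 32×1 + 15×2 = 210
B: 12×4 + 28×3 + 32×2 + 15×4 = 256
C: 12×1 + 28×1 + 32×4 + 15×3 = 213
D: 12×2 + 28×2 + 32×3 + 15×1 = 191

B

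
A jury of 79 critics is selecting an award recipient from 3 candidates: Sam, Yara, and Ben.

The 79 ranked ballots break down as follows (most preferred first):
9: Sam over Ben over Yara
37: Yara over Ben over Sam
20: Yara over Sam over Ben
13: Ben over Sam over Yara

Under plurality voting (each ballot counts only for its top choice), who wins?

Yara

First-place votes: Sam 9, Yara 57, Ben 13.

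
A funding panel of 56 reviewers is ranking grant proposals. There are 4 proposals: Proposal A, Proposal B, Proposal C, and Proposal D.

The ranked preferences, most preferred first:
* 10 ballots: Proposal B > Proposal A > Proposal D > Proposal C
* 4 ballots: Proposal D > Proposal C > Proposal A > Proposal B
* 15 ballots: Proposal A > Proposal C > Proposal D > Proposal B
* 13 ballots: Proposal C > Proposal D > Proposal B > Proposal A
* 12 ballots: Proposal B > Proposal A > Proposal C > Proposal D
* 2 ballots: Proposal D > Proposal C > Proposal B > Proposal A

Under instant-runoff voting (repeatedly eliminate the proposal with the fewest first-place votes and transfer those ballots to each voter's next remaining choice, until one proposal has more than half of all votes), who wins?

Round 1: Proposal A 15, Proposal B 22, Proposal C 13, Proposal D 6. Proposal D eliminated.
Round 2: Proposal A 15, Proposal B 22, Proposal C 19. Proposal A eliminated.
Round 3: Proposal B 22, Proposal C 34. Proposal C has a majority (≥29).

Proposal C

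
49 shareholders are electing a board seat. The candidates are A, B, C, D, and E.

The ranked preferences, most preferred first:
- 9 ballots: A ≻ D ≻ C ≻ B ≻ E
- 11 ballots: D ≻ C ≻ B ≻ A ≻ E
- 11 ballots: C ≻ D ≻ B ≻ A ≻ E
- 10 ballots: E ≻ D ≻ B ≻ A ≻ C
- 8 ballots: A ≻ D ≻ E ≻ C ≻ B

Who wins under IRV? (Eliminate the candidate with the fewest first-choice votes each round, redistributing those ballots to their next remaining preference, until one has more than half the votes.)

D

Round 1: A 17, B 0, C 11, D 11, E 10. B eliminated.
Round 2: A 17, C 11, D 11, E 10. E eliminated.
Round 3: A 17, C 11, D 21. C eliminated.
Round 4: A 17, D 32. D has a majority (≥25).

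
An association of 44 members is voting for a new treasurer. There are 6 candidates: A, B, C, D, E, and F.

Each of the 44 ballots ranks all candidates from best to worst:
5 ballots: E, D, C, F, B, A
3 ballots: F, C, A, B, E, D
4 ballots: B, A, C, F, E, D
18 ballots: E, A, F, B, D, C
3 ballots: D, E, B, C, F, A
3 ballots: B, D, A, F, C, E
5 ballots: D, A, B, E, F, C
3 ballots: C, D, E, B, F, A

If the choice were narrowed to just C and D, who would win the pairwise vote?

C is ranked above D on 10 ballots; D above C on 34.

D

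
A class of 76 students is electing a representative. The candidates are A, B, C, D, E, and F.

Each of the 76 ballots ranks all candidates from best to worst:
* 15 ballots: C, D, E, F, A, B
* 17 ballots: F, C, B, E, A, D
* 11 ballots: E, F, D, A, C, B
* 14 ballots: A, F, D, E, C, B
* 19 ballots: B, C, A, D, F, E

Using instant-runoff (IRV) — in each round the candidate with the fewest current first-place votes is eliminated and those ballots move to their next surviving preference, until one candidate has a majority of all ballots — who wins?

F

Round 1: A 14, B 19, C 15, D 0, E 11, F 17. D eliminated.
Round 2: A 14, B 19, C 15, E 11, F 17. E eliminated.
Round 3: A 14, B 19, C 15, F 28. A eliminated.
Round 4: B 19, C 15, F 42. F has a majority (≥39).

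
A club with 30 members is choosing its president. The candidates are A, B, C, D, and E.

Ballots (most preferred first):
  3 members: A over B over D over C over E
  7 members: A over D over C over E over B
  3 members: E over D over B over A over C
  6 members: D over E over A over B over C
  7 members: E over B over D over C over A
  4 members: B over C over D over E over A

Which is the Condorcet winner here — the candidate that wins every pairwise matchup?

D vs A: 20–10
D vs B: 16–14
D vs C: 26–4
D vs E: 20–10
D beats every other candidate.

D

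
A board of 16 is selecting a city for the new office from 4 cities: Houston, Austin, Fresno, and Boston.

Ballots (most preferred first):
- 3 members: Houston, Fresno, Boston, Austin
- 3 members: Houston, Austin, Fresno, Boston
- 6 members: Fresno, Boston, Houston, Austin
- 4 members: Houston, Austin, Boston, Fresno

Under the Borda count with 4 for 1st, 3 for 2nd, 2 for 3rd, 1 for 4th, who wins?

Houston: 3×4 + 3×4 + 6×2 + 4×4 = 52
Austin: 3×1 + 3×3 + 6×1 + 4×3 = 30
Fresno: 3×3 + 3×2 + 6×4 + 4×1 = 43
Boston: 3×2 + 3×1 + 6×3 + 4×2 = 35

Houston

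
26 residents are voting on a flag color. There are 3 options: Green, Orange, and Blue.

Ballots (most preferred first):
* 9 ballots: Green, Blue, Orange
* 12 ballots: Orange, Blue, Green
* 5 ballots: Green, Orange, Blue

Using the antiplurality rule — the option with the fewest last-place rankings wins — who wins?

Blue

Last-place votes: Green 12, Orange 9, Blue 5.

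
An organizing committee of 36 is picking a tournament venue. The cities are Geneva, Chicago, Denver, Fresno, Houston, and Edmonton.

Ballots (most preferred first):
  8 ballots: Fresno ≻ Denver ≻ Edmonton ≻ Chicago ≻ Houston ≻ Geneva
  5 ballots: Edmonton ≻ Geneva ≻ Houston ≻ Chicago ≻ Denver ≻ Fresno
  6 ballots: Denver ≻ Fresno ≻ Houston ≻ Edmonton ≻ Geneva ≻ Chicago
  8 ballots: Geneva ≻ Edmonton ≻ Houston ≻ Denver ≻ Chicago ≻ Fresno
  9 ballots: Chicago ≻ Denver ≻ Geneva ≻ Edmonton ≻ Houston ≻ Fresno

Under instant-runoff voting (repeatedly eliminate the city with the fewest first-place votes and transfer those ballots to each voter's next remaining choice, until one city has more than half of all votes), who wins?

Round 1: Geneva 8, Chicago 9, Denver 6, Fresno 8, Houston 0, Edmonton 5. Houston eliminated.
Round 2: Geneva 8, Chicago 9, Denver 6, Fresno 8, Edmonton 5. Edmonton eliminated.
Round 3: Geneva 13, Chicago 9, Denver 6, Fresno 8. Denver eliminated.
Round 4: Geneva 13, Chicago 9, Fresno 14. Chicago eliminated.
Round 5: Geneva 22, Fresno 14. Geneva has a majority (≥19).

Geneva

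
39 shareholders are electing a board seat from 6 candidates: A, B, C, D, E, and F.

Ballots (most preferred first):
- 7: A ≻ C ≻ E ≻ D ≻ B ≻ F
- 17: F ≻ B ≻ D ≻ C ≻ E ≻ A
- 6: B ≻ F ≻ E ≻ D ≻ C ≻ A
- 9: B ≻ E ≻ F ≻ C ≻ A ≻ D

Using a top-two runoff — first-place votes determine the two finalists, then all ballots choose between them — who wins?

B

Round 1 first-place votes: A 7, B 15, C 0, D 0, E 0, F 17. F and B advance.
Runoff: F is ranked above B on 17 ballots, B above F on 22.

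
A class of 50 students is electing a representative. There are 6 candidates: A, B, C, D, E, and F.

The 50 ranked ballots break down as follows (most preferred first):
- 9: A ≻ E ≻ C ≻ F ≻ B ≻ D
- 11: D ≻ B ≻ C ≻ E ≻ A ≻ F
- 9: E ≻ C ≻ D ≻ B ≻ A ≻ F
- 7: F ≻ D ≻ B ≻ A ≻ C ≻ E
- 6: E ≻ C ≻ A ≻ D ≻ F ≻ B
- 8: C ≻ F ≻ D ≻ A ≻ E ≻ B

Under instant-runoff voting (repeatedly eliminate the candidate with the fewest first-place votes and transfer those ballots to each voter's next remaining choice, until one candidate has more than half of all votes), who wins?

D

Round 1: A 9, B 0, C 8, D 11, E 15, F 7. B eliminated.
Round 2: A 9, C 8, D 11, E 15, F 7. F eliminated.
Round 3: A 9, C 8, D 18, E 15. C eliminated.
Round 4: A 9, D 26, E 15. D has a majority (≥26).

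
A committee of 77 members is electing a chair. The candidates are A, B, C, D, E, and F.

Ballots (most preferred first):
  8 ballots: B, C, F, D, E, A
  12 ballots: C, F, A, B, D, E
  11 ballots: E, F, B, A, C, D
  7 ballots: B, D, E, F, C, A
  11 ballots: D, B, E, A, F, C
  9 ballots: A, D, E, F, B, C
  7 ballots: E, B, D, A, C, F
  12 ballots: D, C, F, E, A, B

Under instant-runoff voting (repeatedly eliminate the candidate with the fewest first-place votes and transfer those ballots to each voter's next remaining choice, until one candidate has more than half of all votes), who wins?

B

Round 1: A 9, B 15, C 12, D 23, E 18, F 0. F eliminated.
Round 2: A 9, B 15, C 12, D 23, E 18. A eliminated.
Round 3: B 15, C 12, D 32, E 18. C eliminated.
Round 4: B 27, D 32, E 18. E eliminated.
Round 5: B 45, D 32. B has a majority (≥39).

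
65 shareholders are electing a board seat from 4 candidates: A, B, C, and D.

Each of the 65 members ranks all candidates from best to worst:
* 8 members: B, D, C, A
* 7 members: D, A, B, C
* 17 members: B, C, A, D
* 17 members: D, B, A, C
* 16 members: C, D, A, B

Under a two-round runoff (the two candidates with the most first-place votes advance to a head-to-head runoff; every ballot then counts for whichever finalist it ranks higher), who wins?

Round 1 first-place votes: A 0, B 25, C 16, D 24. B and D advance.
Runoff: B is ranked above D on 25 ballots, D above B on 40.

D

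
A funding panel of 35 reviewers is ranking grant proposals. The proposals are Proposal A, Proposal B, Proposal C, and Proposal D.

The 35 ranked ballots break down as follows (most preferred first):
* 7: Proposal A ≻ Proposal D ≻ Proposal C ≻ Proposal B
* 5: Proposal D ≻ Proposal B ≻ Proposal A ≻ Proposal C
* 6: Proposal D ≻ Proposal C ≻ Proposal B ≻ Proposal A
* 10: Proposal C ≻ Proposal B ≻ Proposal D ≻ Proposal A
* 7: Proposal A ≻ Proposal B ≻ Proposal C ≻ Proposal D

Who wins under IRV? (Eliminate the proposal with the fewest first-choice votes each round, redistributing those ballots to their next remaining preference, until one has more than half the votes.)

Proposal D

Round 1: Proposal A 14, Proposal B 0, Proposal C 10, Proposal D 11. Proposal B eliminated.
Round 2: Proposal A 14, Proposal C 10, Proposal D 11. Proposal C eliminated.
Round 3: Proposal A 14, Proposal D 21. Proposal D has a majority (≥18).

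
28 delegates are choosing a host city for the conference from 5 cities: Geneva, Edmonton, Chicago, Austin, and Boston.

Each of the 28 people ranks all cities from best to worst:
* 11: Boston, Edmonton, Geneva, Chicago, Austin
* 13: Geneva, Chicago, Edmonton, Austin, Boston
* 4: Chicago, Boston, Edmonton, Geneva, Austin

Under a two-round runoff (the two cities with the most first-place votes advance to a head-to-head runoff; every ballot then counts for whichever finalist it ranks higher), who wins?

Round 1 first-place votes: Geneva 13, Edmonton 0, Chicago 4, Austin 0, Boston 11. Geneva and Boston advance.
Runoff: Geneva is ranked above Boston on 13 ballots, Boston above Geneva on 15.

Boston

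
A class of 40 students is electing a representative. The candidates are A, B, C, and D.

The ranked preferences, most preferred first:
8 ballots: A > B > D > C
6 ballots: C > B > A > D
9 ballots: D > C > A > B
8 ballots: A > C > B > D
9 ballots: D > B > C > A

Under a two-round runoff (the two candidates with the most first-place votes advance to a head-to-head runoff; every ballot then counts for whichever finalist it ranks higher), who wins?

A

Round 1 first-place votes: A 16, B 0, C 6, D 18. D and A advance.
Runoff: D is ranked above A on 18 ballots, A above D on 22.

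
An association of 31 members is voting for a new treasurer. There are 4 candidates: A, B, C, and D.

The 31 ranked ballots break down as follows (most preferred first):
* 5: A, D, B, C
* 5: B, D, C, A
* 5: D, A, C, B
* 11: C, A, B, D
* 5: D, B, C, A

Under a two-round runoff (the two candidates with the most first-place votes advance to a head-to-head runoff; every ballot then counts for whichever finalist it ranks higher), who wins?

D

Round 1 first-place votes: A 5, B 5, C 11, D 10. C and D advance.
Runoff: C is ranked above D on 11 ballots, D above C on 20.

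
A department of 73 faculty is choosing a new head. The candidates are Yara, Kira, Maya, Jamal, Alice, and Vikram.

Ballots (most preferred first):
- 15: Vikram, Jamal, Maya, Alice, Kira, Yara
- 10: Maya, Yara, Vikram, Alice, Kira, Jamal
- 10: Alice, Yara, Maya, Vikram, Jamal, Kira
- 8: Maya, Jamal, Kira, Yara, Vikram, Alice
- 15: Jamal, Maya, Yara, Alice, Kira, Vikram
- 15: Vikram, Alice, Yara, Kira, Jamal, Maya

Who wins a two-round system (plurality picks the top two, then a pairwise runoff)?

Round 1 first-place votes: Yara 0, Kira 0, Maya 18, Jamal 15, Alice 10, Vikram 30. Vikram and Maya advance.
Runoff: Vikram is ranked above Maya on 30 ballots, Maya above Vikram on 43.

Maya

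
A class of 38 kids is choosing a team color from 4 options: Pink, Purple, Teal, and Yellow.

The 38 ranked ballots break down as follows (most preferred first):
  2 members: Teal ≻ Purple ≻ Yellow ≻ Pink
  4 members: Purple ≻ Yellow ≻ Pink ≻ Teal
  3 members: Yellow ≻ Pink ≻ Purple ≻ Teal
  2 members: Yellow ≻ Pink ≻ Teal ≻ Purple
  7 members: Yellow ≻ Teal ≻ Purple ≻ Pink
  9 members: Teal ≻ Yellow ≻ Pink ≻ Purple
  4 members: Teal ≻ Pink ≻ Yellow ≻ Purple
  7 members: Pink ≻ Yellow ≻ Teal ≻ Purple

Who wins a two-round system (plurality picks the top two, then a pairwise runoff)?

Round 1 first-place votes: Pink 7, Purple 4, Teal 15, Yellow 12. Teal and Yellow advance.
Runoff: Teal is ranked above Yellow on 15 ballots, Yellow above Teal on 23.

Yellow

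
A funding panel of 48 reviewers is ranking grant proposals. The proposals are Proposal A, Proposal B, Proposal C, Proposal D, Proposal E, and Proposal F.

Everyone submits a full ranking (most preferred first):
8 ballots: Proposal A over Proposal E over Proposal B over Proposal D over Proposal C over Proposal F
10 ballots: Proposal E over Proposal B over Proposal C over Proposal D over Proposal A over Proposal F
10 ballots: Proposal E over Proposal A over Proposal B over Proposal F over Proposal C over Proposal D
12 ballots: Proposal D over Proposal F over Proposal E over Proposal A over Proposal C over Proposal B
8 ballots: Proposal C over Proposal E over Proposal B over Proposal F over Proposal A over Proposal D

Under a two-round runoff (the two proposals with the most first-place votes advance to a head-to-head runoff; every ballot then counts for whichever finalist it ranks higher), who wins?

Round 1 first-place votes: Proposal A 8, Proposal B 0, Proposal C 8, Proposal D 12, Proposal E 20, Proposal F 0. Proposal E and Proposal D advance.
Runoff: Proposal E is ranked above Proposal D on 36 ballots, Proposal D above Proposal E on 12.

Proposal E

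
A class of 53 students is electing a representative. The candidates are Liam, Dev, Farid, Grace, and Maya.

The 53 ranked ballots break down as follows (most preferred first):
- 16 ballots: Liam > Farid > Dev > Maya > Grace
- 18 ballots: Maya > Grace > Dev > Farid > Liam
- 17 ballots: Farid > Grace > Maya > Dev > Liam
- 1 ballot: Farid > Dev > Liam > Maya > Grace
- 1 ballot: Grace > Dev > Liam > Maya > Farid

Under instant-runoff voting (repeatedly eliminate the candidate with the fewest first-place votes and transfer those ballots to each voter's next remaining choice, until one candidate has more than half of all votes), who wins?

Round 1: Liam 16, Dev 0, Farid 18, Grace 1, Maya 18. Dev eliminated.
Round 2: Liam 16, Farid 18, Grace 1, Maya 18. Grace eliminated.
Round 3: Liam 17, Farid 18, Maya 18. Liam eliminated.
Round 4: Farid 34, Maya 19. Farid has a majority (≥27).

Farid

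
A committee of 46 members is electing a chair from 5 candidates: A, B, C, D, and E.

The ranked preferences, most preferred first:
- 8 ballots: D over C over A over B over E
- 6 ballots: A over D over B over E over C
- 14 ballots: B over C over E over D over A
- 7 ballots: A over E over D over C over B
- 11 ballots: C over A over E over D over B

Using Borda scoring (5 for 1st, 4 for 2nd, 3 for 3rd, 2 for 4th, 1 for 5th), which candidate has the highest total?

A: 8×3 + 6×5 + 14×1 + 7×5 + 11×4 = 147
B: 8×2 + 6×3 + 14×5 + 7×1 + 11×1 = 122
C: 8×4 + 6×1 + 14×4 + 7×2 + 11×5 = 163
D: 8×5 + 6×4 + 14×2 + 7×3 + 11×2 = 135
E: 8×1 + 6×2 + 14×3 + 7×4 + 11×3 = 123

C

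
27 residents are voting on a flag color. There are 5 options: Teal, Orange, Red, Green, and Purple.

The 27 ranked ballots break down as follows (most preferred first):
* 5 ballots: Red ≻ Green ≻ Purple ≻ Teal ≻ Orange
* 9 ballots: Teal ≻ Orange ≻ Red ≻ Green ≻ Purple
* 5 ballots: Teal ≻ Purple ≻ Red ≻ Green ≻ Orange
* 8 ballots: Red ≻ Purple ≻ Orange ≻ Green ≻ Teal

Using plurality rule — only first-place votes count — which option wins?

First-place votes: Teal 14, Orange 0, Red 13, Green 0, Purple 0.

Teal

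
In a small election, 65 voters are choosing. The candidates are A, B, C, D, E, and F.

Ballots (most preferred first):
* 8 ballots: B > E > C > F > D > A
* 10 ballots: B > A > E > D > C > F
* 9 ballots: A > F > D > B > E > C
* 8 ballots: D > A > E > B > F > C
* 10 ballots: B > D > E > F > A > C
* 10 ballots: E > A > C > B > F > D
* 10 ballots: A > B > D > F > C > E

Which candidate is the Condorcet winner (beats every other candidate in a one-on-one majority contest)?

A vs B: 37–28
A vs C: 57–8
A vs D: 39–26
A vs E: 37–28
A vs F: 47–18
A beats every other candidate.

A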